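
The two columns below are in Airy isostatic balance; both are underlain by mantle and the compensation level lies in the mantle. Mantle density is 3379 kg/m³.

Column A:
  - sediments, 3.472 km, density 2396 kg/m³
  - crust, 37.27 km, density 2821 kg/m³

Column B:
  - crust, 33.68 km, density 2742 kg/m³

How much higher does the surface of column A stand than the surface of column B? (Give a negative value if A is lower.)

0.815 km

For any compensation level in the mantle, the mantle terms cancel and isostasy reduces to e = (Σt_A − Σt_B) − (Σ(ρt)_A − Σ(ρt)_B) / ρ_m.
Σt_A = 40.742 km; Σt_B = 33.68 km; Σ(ρt)_A = 113457.582; Σ(ρt)_B = 92350.56 (in km·kg/m³).
e = (40.742 − 33.68) − (113457.582 − 92350.56) / 3379 = 0.815 km.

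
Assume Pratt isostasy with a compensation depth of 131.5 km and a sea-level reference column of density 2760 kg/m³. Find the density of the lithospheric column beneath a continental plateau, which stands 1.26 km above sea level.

Pratt balance: ρ_ref D = ρ (D + h).
ρ = ρ_ref D/(D + h) = 2760 × 131.5 km/(131.5 km + 1.26 km) = 2730 kg/m³.

2730 kg/m³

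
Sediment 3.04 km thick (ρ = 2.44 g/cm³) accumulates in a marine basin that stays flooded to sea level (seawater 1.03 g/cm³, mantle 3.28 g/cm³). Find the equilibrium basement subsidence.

1.91 km

Submarine loading: the sediment displaces seawater, and the subsidence is in turn flooded, so s (ρ_m − ρ_w) = t (ρ_sed − ρ_w).
s = 3.04 km × (2.44 − 1.03) / (3.28 − 1.03) = 1.91 km.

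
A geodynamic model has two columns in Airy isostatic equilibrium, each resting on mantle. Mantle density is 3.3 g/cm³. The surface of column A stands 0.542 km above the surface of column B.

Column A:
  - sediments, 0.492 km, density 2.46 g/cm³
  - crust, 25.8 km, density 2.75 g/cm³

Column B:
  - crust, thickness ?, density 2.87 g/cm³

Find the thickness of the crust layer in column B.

29.8 km

Take the compensation level at the base of the deeper column (depth z_c below the surface of column A) and equate Σ ρ_i t_i down to z_c; mantle fills any gap and the z_c terms cancel.
Column A: 0.492×2.46 + 25.8×2.75 + (z_c − 26.292)×3.3
Column B: 0.542×0 + x×2.87 + (z_c − 0.542 − 0 − x)×3.3
The z_c×3.3 term appears on both sides and cancels. Collect the known terms of each column as K = Σ(ρt)_known − 3.3 × (depth of known layers): K_A = 72.16032 − 3.3×26.292 = −14.60328; K_B = 0 − 3.3×(0.542 + 0) = −1.7886.
Balance: K_A = K_B − x×(3.3 − 2.87), so x = (K_B − K_A)/(3.3 − 2.87) = 12.8147/0.43 = 29.8 km.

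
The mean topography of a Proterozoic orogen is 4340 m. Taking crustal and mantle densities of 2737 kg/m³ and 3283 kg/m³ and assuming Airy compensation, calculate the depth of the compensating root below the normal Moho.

21800 m

Isostatic balance requires: the weight of the topography is balanced by the buoyancy of the root, ρ_c h = (ρ_m − ρ_c) r.
r = h · ρ_c / (ρ_m − ρ_c) = 4340 m × 2737 / (3283 − 2737) = 21800 m.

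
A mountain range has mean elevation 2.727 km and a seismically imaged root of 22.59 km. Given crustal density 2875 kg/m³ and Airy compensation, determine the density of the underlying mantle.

Airy balance: ρ_c h = (ρ_m − ρ_c) r → ρ_m = ρ_c (1 + h/r).
ρ_m = 2875 × (1 + 2.727 km/22.59 km) = 3220 kg/m³.

3220 kg/m³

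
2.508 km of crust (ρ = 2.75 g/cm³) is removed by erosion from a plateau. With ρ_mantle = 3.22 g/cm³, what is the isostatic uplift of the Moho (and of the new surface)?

2.14 km

Unloading: uplift u = e ρ_c/ρ_m = 2.508 km × 2.75/3.22 = 2.14 km.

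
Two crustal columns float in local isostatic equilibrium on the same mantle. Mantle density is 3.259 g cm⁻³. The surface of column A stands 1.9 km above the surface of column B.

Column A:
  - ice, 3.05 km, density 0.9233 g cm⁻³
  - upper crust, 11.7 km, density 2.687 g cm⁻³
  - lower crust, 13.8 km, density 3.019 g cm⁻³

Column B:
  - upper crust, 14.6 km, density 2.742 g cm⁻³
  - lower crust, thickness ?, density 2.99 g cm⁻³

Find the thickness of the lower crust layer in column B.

12.6 km

Take the compensation level at the base of the deeper column (depth z_c below the surface of column A) and equate Σ ρ_i t_i down to z_c; mantle fills any gap and the z_c terms cancel.
Column A: 3.05×0.9233 + 11.7×2.687 + 13.8×3.019 + (z_c − 28.55)×3.259
Column B: 1.9×0 + 14.6×2.742 + x×2.99 + (z_c − 1.9 − 14.6 − x)×3.259
The z_c×3.259 term appears on both sides and cancels. Collect the known terms of each column as K = Σ(ρt)_known − 3.259 × (depth of known layers): K_A = 75.916165 − 3.259×28.55 = −17.128285; K_B = 40.0332 − 3.259×(1.9 + 14.6) = −13.7403.
Balance: K_A = K_B − x×(3.259 − 2.99), so x = (K_B − K_A)/(3.259 − 2.99) = 3.38799/0.269 = 12.6 km.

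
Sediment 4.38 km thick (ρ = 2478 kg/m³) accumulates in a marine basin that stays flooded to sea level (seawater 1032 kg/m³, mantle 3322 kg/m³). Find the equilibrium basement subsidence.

2.77 km

Submarine loading: the sediment displaces seawater, and the subsidence is in turn flooded, so s (ρ_m − ρ_w) = t (ρ_sed − ρ_w).
s = 4.38 km × (2478 − 1032) / (3322 − 1032) = 2.77 km.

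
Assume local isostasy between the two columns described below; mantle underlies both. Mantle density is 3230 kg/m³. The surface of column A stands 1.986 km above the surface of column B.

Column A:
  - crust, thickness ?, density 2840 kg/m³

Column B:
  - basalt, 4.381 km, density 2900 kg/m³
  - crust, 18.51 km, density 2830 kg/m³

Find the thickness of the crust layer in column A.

39.1 km

Take the compensation level at the base of the deeper column (depth z_c below the surface of column A) and equate Σ ρ_i t_i down to z_c; mantle fills any gap and the z_c terms cancel.
Column A: x×2840 + (z_c − 0 − x)×3230
Column B: 1.986×0 + 4.381×2900 + 18.51×2830 + (z_c − 1.986 − 22.891)×3230
The z_c×3230 term appears on both sides and cancels. Collect the known terms of each column as K = Σ(ρt)_known − 3230 × (depth of known layers): K_A = 0 − 3230×0 = 0; K_B = 65088.2 − 3230×(1.986 + 22.891) = −15264.51.
Balance: K_A − x×(3230 − 2840) = K_B, so x = (K_A − K_B)/(3230 − 2840) = 15264.5/390 = 39.1 km.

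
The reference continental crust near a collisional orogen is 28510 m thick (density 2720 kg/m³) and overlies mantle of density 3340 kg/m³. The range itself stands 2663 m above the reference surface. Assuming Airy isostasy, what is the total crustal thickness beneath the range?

Root depth r = h ρ_c / (ρ_m − ρ_c) = 2663 m × 2720 / 620 = 11680 m.
Total thickness = T + h + r = 28510 m + 2663 m + 11680 m = 42900 m.

42900 m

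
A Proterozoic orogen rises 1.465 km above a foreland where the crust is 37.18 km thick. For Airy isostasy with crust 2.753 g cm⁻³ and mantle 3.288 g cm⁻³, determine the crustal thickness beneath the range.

46.2 km

Root depth r = h ρ_c / (ρ_m − ρ_c) = 1.465 km × 2.753 / 0.535 = 7.539 km.
Total thickness = T + h + r = 37.18 km + 1.465 km + 7.539 km = 46.2 km.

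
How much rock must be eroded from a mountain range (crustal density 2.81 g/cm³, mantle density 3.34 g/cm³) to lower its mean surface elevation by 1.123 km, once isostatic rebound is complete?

Net drop Δ = e − u = e − e ρ_c/ρ_m = e (ρ_m − ρ_c)/ρ_m.
e = Δ ρ_m/(ρ_m − ρ_c) = 1.123 km × 3.34/0.53 = 7.08 km.

7.08 km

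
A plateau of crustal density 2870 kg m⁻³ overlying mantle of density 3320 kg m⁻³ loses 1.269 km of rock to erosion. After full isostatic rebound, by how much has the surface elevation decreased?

Rebound u = e ρ_c/ρ_m = 1.269 km × 2870/3320 = 1.097 km.
Net surface drop = e − u = 1.269 km − 1.097 km = e (ρ_m − ρ_c)/ρ_m = 0.172 km.

0.172 km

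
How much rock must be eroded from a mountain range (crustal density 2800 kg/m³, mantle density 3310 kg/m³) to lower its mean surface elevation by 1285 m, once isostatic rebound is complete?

Net drop Δ = e − u = e − e ρ_c/ρ_m = e (ρ_m − ρ_c)/ρ_m.
e = Δ ρ_m/(ρ_m − ρ_c) = 1285 m × 3310/510 = 8340 m.

8340 m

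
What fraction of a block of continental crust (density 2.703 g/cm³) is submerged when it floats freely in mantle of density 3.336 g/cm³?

0.81

Submerged fraction = ρ_obj/ρ_fluid = 2.703/3.336 = 0.81.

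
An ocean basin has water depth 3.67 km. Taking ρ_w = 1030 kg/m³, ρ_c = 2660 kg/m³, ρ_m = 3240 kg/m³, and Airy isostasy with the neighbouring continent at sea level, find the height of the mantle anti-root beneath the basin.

Isostatic balance requires: replacing crust with seawater at the top is compensated by replacing crust with mantle at the base: d (ρ_c − ρ_w) = a (ρ_m − ρ_c).
a = d (ρ_c − ρ_w)/(ρ_m − ρ_c) = 3.67 km × 1630/580 = 10.3 km.

10.3 km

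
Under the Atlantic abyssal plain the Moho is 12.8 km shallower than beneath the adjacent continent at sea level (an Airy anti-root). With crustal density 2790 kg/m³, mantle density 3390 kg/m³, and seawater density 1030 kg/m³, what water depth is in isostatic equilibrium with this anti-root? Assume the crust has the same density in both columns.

Replacing a thickness d of crust by seawater at the top must be balanced by replacing crust with mantle at the base: d (ρ_c − ρ_w) = a (ρ_m − ρ_c).
d = a (ρ_m − ρ_c)/(ρ_c − ρ_w) = 12.8 km × 600/1760 = 4.36 km.

4.36 km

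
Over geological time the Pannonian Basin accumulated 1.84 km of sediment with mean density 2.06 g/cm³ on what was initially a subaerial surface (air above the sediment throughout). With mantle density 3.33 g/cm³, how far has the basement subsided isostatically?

1.14 km

Subaerial load: s = t ρ_sed / ρ_m = 1.84 km × 2.06/3.33 = 1.14 km.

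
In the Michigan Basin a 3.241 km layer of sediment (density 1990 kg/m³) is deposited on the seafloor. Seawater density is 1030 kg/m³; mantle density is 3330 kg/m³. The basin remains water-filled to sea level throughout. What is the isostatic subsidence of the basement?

Submarine loading: the sediment displaces seawater, and the subsidence is in turn flooded, so s (ρ_m − ρ_w) = t (ρ_sed − ρ_w).
s = 3.241 km × (1990 − 1030) / (3330 − 1030) = 1.35 km.

1.35 km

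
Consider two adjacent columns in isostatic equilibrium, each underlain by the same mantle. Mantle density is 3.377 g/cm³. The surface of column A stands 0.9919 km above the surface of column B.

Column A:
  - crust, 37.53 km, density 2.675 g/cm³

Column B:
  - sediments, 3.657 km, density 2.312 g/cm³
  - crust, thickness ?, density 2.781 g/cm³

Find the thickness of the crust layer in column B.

32 km

Take the compensation level at the base of the deeper column (depth z_c below the surface of column A) and equate Σ ρ_i t_i down to z_c; mantle fills any gap and the z_c terms cancel.
Column A: 37.53×2.675 + (z_c − 37.53)×3.377
Column B: 0.9919×0 + 3.657×2.312 + x×2.781 + (z_c − 0.9919 − 3.657 − x)×3.377
The z_c×3.377 term appears on both sides and cancels. Collect the known terms of each column as K = Σ(ρt)_known − 3.377 × (depth of known layers): K_A = 100.39275 − 3.377×37.53 = −26.34606; K_B = 8.454984 − 3.377×(0.9919 + 3.657) = −7.2443513.
Balance: K_A = K_B − x×(3.377 − 2.781), so x = (K_B − K_A)/(3.377 − 2.781) = 19.1017/0.596 = 32 km.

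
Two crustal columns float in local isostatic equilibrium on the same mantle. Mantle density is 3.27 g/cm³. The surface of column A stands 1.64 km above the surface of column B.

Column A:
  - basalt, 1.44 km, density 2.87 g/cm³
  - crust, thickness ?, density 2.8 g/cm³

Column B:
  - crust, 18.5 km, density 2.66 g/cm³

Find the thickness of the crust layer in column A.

34.2 km

Take the compensation level at the base of the deeper column (depth z_c below the surface of column A) and equate Σ ρ_i t_i down to z_c; mantle fills any gap and the z_c terms cancel.
Column A: 1.44×2.87 + x×2.8 + (z_c − 1.44 − x)×3.27
Column B: 1.64×0 + 18.5×2.66 + (z_c − 1.64 − 18.5)×3.27
The z_c×3.27 term appears on both sides and cancels. Collect the known terms of each column as K = Σ(ρt)_known − 3.27 × (depth of known layers): K_A = 4.1328 − 3.27×1.44 = −0.576; K_B = 49.21 − 3.27×(1.64 + 18.5) = −16.6478.
Balance: K_A − x×(3.27 − 2.8) = K_B, so x = (K_A − K_B)/(3.27 − 2.8) = 16.0718/0.47 = 34.2 km.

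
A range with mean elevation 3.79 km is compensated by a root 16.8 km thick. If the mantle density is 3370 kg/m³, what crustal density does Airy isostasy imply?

2750 kg/m³

ρ_c h = (ρ_m − ρ_c) r → ρ_c (h + r) = ρ_m r → ρ_c = ρ_m r / (h + r).
ρ_c = 3370 × 16.8 km / (3.79 km + 16.8 km) = 2750 kg/m³.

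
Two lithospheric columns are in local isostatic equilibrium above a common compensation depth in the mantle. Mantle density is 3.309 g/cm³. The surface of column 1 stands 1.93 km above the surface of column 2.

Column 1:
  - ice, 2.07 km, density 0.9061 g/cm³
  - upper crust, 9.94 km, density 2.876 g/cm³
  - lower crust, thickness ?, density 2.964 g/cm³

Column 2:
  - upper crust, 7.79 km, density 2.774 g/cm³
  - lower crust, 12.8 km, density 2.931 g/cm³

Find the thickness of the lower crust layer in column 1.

17.7 km

Take the compensation level at the base of the deeper column (depth z_c below the surface of column 1) and equate Σ ρ_i t_i down to z_c; mantle fills any gap and the z_c terms cancel.
Column 1: 2.07×0.9061 + 9.94×2.876 + x×2.964 + (z_c − 12.01 − x)×3.309
Column 2: 1.93×0 + 7.79×2.774 + 12.8×2.931 + (z_c − 1.93 − 20.59)×3.309
The z_c×3.309 term appears on both sides and cancels. Collect the known terms of each column as K = Σ(ρt)_known − 3.309 × (depth of known layers): K_1 = 30.463067 − 3.309×12.01 = −9.278023; K_2 = 59.12626 − 3.309×(1.93 + 20.59) = −15.39242.
Balance: K_1 − x×(3.309 − 2.964) = K_2, so x = (K_1 − K_2)/(3.309 − 2.964) = 6.1144/0.345 = 17.7 km.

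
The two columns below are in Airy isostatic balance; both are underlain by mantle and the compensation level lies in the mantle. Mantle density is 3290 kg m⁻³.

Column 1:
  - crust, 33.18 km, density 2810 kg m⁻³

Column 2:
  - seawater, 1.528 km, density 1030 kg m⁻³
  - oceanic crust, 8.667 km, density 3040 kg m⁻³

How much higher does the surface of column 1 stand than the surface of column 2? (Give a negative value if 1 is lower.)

3.13 km

For any compensation level in the mantle, the mantle terms cancel and isostasy reduces to e = (Σt_1 − Σt_2) − (Σ(ρt)_1 − Σ(ρt)_2) / ρ_m.
Σt_1 = 33.18 km; Σt_2 = 10.195 km; Σ(ρt)_1 = 93235.8; Σ(ρt)_2 = 27921.52 (in km·kg m⁻³).
e = (33.18 − 10.195) − (93235.8 − 27921.52) / 3290 = 3.13 km.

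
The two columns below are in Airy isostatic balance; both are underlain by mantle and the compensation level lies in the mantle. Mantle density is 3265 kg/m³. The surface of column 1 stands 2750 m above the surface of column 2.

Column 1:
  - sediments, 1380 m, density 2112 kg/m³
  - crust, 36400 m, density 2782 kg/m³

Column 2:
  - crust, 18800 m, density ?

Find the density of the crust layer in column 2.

Take the compensation level at the base of the deeper column (depth z_c below the surface of column 1) and equate Σ ρ_i t_i down to z_c; mantle fills any gap and the z_c terms cancel.
Column 1: 1380×2112 + 36400×2782 + (z_c − 37780)×3265
Column 2: 2750×0 + 18800×ρ + (z_c − 2750 − 18800)×3265
The z_c×3265 term appears on both sides and cancels. Collect the known terms of each column as K = Σ(ρt)_known − 3265 × (depth of known layers): K_1 = 104179360 − 3265×37780 = −19172340; K_2 = 0 − 3265×(2750 + 18800) = −70360750.
Balance: K_1 = K_2 + 18800×ρ, so ρ = (K_1 − K_2)/18800 = 51188400/18800 = 2720 kg/m³.

2720 kg/m³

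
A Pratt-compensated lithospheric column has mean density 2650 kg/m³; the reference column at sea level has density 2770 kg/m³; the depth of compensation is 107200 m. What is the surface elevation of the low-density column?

4850 m

ρ_ref D = ρ (D + h) → h = D (ρ_ref − ρ)/ρ.
h = 107200 m × (2770 − 2650)/2650 = 4850 m.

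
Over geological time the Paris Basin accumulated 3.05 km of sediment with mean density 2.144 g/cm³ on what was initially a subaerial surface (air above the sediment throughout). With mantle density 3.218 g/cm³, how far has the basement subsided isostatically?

2.03 km

Subaerial load: s = t ρ_sed / ρ_m = 3.05 km × 2.144/3.218 = 2.03 km.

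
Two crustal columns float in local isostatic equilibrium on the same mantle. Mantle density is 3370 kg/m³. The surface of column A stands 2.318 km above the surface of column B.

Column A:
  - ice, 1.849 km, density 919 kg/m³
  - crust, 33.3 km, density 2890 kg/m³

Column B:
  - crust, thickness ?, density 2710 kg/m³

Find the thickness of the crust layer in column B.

Take the compensation level at the base of the deeper column (depth z_c below the surface of column A) and equate Σ ρ_i t_i down to z_c; mantle fills any gap and the z_c terms cancel.
Column A: 1.849×919 + 33.3×2890 + (z_c − 35.149)×3370
Column B: 2.318×0 + x×2710 + (z_c − 2.318 − 0 − x)×3370
The z_c×3370 term appears on both sides and cancels. Collect the known terms of each column as K = Σ(ρt)_known − 3370 × (depth of known layers): K_A = 97936.231 − 3370×35.149 = −20515.899; K_B = 0 − 3370×(2.318 + 0) = −7811.66.
Balance: K_A = K_B − x×(3370 − 2710), so x = (K_B − K_A)/(3370 − 2710) = 12704.2/660 = 19.2 km.

19.2 km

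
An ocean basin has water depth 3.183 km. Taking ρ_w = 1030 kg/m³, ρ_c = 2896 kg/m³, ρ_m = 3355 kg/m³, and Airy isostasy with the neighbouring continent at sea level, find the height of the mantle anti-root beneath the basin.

12.9 km

Equating mass per unit area of the two columns: replacing crust with seawater at the top is compensated by replacing crust with mantle at the base: d (ρ_c − ρ_w) = a (ρ_m − ρ_c).
a = d (ρ_c − ρ_w)/(ρ_m − ρ_c) = 3.183 km × 1866/459 = 12.9 km.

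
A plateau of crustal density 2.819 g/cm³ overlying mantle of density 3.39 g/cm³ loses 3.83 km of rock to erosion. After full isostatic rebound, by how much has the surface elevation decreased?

Rebound u = e ρ_c/ρ_m = 3.83 km × 2.819/3.39 = 3.185 km.
Net surface drop = e − u = 3.83 km − 3.185 km = e (ρ_m − ρ_c)/ρ_m = 0.645 km.

0.645 km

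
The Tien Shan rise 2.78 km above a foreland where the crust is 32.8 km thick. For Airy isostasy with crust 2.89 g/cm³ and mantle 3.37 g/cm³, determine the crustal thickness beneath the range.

52.3 km

Root depth r = h ρ_c / (ρ_m − ρ_c) = 2.78 km × 2.89 / 0.48 = 16.74 km.
Total thickness = T + h + r = 32.8 km + 2.78 km + 16.74 km = 52.3 km.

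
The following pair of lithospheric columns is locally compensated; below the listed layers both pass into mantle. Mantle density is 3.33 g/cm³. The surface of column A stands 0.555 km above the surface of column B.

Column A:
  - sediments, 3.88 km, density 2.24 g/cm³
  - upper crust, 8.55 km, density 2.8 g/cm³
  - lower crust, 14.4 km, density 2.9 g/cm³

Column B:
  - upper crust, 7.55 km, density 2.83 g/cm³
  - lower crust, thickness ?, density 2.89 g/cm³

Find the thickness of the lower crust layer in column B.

21.2 km

Take the compensation level at the base of the deeper column (depth z_c below the surface of column A) and equate Σ ρ_i t_i down to z_c; mantle fills any gap and the z_c terms cancel.
Column A: 3.88×2.24 + 8.55×2.8 + 14.4×2.9 + (z_c − 26.83)×3.33
Column B: 0.555×0 + 7.55×2.83 + x×2.89 + (z_c − 0.555 − 7.55 − x)×3.33
The z_c×3.33 term appears on both sides and cancels. Collect the known terms of each column as K = Σ(ρt)_known − 3.33 × (depth of known layers): K_A = 74.3912 − 3.33×26.83 = −14.9527; K_B = 21.3665 − 3.33×(0.555 + 7.55) = −5.62315.
Balance: K_A = K_B − x×(3.33 − 2.89), so x = (K_B − K_A)/(3.33 − 2.89) = 9.32955/0.44 = 21.2 km.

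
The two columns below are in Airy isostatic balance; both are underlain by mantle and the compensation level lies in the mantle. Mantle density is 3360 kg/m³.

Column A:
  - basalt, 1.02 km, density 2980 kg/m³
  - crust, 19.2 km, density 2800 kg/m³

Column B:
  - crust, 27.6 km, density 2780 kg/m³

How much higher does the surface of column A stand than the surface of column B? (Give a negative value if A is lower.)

For any compensation level in the mantle, the mantle terms cancel and isostasy reduces to e = (Σt_A − Σt_B) − (Σ(ρt)_A − Σ(ρt)_B) / ρ_m.
Σt_A = 20.22 km; Σt_B = 27.6 km; Σ(ρt)_A = 56799.6; Σ(ρt)_B = 76728 (in km·kg/m³).
e = (20.22 − 27.6) − (56799.6 − 76728) / 3360 = −1.45 km.

−1.45 km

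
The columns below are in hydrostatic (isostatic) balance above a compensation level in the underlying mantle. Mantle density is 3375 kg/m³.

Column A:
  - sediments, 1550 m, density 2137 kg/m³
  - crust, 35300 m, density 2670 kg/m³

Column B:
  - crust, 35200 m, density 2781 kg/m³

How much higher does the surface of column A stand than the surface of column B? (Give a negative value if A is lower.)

1750 m

For any compensation level in the mantle, the mantle terms cancel and isostasy reduces to e = (Σt_A − Σt_B) − (Σ(ρt)_A − Σ(ρt)_B) / ρ_m.
Σt_A = 36850 m; Σt_B = 35200 m; Σ(ρt)_A = 97563350; Σ(ρt)_B = 97891200 (in m·kg/m³).
e = (36850 − 35200) − (97563350 − 97891200) / 3375 = 1750 m.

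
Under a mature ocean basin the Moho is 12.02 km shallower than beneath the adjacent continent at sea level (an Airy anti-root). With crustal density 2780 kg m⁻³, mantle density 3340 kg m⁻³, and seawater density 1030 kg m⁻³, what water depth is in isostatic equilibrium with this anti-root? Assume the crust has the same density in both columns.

3.85 km

Replacing a thickness d of crust by seawater at the top must be balanced by replacing crust with mantle at the base: d (ρ_c − ρ_w) = a (ρ_m − ρ_c).
d = a (ρ_m − ρ_c)/(ρ_c − ρ_w) = 12.02 km × 560/1750 = 3.85 km.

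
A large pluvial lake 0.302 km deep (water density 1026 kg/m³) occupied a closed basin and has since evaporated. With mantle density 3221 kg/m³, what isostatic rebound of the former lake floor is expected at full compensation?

u = d ρ_w/ρ_m = 0.302 km × 1026/3221 = 0.0962 km.

0.0962 km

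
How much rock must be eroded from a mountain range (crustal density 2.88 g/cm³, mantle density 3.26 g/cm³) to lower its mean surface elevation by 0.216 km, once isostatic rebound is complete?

Net drop Δ = e − u = e − e ρ_c/ρ_m = e (ρ_m − ρ_c)/ρ_m.
e = Δ ρ_m/(ρ_m − ρ_c) = 0.216 km × 3.26/0.38 = 1.85 km.

1.85 km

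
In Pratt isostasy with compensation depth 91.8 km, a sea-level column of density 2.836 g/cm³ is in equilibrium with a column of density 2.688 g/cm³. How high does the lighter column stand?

ρ_ref D = ρ (D + h) → h = D (ρ_ref − ρ)/ρ.
h = 91.8 km × (2.836 − 2.688)/2.688 = 5.05 km.

5.05 km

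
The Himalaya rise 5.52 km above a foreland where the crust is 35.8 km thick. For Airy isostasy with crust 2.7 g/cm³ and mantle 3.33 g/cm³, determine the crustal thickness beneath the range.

65 km

Root depth r = h ρ_c / (ρ_m − ρ_c) = 5.52 km × 2.7 / 0.63 = 23.66 km.
Total thickness = T + h + r = 35.8 km + 5.52 km + 23.66 km = 65 km.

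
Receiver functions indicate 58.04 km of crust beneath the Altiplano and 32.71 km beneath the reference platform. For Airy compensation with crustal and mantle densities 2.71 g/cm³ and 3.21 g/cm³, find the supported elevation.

Excess crust Δ = 58.04 km − 32.71 km = 25.33 km, split between elevation h and root r with h + r = Δ.
Airy balance ρ_c h = (ρ_m − ρ_c) r gives r = h ρ_c/(ρ_m − ρ_c), so h (1 + ρ_c/(ρ_m − ρ_c)) = Δ, i.e. h = Δ (ρ_m − ρ_c)/ρ_m.
h = 25.33 km × 0.5/3.21 = 3.95 km.

3.95 km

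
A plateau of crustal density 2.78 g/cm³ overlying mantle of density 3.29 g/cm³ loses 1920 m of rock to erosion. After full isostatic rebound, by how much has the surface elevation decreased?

298 m

Rebound u = e ρ_c/ρ_m = 1920 m × 2.78/3.29 = 1622 m.
Net surface drop = e − u = 1920 m − 1622 m = e (ρ_m − ρ_c)/ρ_m = 298 m.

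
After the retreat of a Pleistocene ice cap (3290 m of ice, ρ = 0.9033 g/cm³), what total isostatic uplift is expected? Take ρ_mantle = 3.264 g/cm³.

Removing the load lets mantle flow back in; uplift u satisfies ρ_ice t = ρ_m u.
u = t ρ_ice/ρ_m = 3290 m × 0.9033/3.264 = 910 m.

910 m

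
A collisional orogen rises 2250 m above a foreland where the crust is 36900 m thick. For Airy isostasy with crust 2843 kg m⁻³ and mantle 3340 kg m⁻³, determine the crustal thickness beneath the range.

Root depth r = h ρ_c / (ρ_m − ρ_c) = 2250 m × 2843 / 497 = 12870 m.
Total thickness = T + h + r = 36900 m + 2250 m + 12870 m = 52000 m.

52000 m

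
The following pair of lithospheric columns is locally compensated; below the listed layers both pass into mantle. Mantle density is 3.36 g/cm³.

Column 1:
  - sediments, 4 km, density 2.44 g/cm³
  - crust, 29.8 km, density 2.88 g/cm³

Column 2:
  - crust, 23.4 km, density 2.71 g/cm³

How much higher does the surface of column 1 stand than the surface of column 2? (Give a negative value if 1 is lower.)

0.826 km

For any compensation level in the mantle, the mantle terms cancel and isostasy reduces to e = (Σt_1 − Σt_2) − (Σ(ρt)_1 − Σ(ρt)_2) / ρ_m.
Σt_1 = 33.8 km; Σt_2 = 23.4 km; Σ(ρt)_1 = 95.584; Σ(ρt)_2 = 63.414 (in km·g/cm³).
e = (33.8 − 23.4) − (95.584 − 63.414) / 3.36 = 0.826 km.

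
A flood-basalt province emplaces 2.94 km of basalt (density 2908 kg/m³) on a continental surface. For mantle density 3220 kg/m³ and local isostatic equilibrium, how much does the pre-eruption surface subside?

Subaerial loading: s = t ρ_load / ρ_m.
s = 2.94 km × 2908/3220 = 2.66 km.

2.66 km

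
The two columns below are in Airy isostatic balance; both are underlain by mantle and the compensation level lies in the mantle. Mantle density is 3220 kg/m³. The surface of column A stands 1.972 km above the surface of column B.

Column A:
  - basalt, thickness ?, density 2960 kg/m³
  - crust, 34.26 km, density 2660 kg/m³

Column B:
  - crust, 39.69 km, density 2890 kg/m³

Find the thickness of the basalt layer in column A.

Take the compensation level at the base of the deeper column (depth z_c below the surface of column A) and equate Σ ρ_i t_i down to z_c; mantle fills any gap and the z_c terms cancel.
Column A: x×2960 + 34.26×2660 + (z_c − 34.26 − x)×3220
Column B: 1.972×0 + 39.69×2890 + (z_c − 1.972 − 39.69)×3220
The z_c×3220 term appears on both sides and cancels. Collect the known terms of each column as K = Σ(ρt)_known − 3220 × (depth of known layers): K_A = 91131.6 − 3220×34.26 = −19185.6; K_B = 114704.1 − 3220×(1.972 + 39.69) = −19447.54.
Balance: K_A − x×(3220 − 2960) = K_B, so x = (K_A − K_B)/(3220 − 2960) = 261.94/260 = 1.01 km.

1.01 km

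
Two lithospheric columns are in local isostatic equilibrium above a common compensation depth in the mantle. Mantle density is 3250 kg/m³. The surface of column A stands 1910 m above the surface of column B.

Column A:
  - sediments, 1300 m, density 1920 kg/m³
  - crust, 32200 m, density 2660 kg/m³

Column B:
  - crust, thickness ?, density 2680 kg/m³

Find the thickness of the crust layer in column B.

Take the compensation level at the base of the deeper column (depth z_c below the surface of column A) and equate Σ ρ_i t_i down to z_c; mantle fills any gap and the z_c terms cancel.
Column A: 1300×1920 + 32200×2660 + (z_c − 33500)×3250
Column B: 1910×0 + x×2680 + (z_c − 1910 − 0 − x)×3250
The z_c×3250 term appears on both sides and cancels. Collect the known terms of each column as K = Σ(ρt)_known − 3250 × (depth of known layers): K_A = 88148000 − 3250×33500 = −20727000; K_B = 0 − 3250×(1910 + 0) = −6207500.
Balance: K_A = K_B − x×(3250 − 2680), so x = (K_B − K_A)/(3250 − 2680) = 14519500/570 = 25500 m.

25500 m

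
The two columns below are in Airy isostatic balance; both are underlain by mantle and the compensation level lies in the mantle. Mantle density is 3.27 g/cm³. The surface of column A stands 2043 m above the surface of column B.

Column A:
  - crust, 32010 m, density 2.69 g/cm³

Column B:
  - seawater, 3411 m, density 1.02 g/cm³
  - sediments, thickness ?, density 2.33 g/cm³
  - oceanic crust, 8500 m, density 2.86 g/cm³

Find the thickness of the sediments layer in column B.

772 m

Take the compensation level at the base of the deeper column (depth z_c below the surface of column A) and equate Σ ρ_i t_i down to z_c; mantle fills any gap and the z_c terms cancel.
Column A: 32010×2.69 + (z_c − 32010)×3.27
Column B: 2043×0 + 3411×1.02 + x×2.33 + 8500×2.86 + (z_c − 2043 − 11911 − x)×3.27
The z_c×3.27 term appears on both sides and cancels. Collect the known terms of each column as K = Σ(ρt)_known − 3.27 × (depth of known layers): K_A = 86106.9 − 3.27×32010 = −18565.8; K_B = 27789.22 − 3.27×(2043 + 11911) = −17840.36.
Balance: K_A = K_B − x×(3.27 − 2.33), so x = (K_B − K_A)/(3.27 − 2.33) = 725.44/0.94 = 772 m.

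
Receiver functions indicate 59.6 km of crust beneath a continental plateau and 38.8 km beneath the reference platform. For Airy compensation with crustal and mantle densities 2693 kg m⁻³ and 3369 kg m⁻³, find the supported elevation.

Excess crust Δ = 59.6 km − 38.8 km = 20.8 km, split between elevation h and root r with h + r = Δ.
Airy balance ρ_c h = (ρ_m − ρ_c) r gives r = h ρ_c/(ρ_m − ρ_c), so h (1 + ρ_c/(ρ_m − ρ_c)) = Δ, i.e. h = Δ (ρ_m − ρ_c)/ρ_m.
h = 20.8 km × 676/3369 = 4.17 km.

4.17 km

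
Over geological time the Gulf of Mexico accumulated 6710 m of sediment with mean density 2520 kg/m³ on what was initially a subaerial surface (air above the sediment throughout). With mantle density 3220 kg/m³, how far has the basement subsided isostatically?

5250 m

Subaerial load: s = t ρ_sed / ρ_m = 6710 m × 2520/3220 = 5250 m.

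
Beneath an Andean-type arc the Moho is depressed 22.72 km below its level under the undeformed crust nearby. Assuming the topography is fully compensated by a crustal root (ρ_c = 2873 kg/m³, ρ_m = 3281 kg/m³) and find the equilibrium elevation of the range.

3.23 km

In Airy isostatic equilibrium: ρ_c h = (ρ_m − ρ_c) r.
h = r (ρ_m − ρ_c) / ρ_c = 22.72 km × (3281 − 2873) / 2873 = 3.23 km.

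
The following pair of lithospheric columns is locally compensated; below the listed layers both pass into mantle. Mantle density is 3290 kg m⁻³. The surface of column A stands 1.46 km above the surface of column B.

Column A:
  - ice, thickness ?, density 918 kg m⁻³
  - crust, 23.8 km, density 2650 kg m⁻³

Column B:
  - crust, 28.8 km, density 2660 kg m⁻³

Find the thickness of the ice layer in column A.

Take the compensation level at the base of the deeper column (depth z_c below the surface of column A) and equate Σ ρ_i t_i down to z_c; mantle fills any gap and the z_c terms cancel.
Column A: x×918 + 23.8×2650 + (z_c − 23.8 − x)×3290
Column B: 1.46×0 + 28.8×2660 + (z_c − 1.46 − 28.8)×3290
The z_c×3290 term appears on both sides and cancels. Collect the known terms of each column as K = Σ(ρt)_known − 3290 × (depth of known layers): K_A = 63070 − 3290×23.8 = −15232; K_B = 76608 − 3290×(1.46 + 28.8) = −22947.4.
Balance: K_A − x×(3290 − 918) = K_B, so x = (K_A − K_B)/(3290 − 918) = 7715.4/2372 = 3.25 km.

3.25 km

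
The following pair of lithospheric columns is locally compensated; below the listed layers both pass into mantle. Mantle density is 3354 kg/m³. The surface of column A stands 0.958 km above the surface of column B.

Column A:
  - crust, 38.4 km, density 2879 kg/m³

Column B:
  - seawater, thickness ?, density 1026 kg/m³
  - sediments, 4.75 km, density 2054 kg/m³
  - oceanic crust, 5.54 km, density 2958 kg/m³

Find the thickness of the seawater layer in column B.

2.86 km

Take the compensation level at the base of the deeper column (depth z_c below the surface of column A) and equate Σ ρ_i t_i down to z_c; mantle fills any gap and the z_c terms cancel.
Column A: 38.4×2879 + (z_c − 38.4)×3354
Column B: 0.958×0 + x×1026 + 4.75×2054 + 5.54×2958 + (z_c − 0.958 − 10.29 − x)×3354
The z_c×3354 term appears on both sides and cancels. Collect the known terms of each column as K = Σ(ρt)_known − 3354 × (depth of known layers): K_A = 110553.6 − 3354×38.4 = −18240; K_B = 26143.82 − 3354×(0.958 + 10.29) = −11581.972.
Balance: K_A = K_B − x×(3354 − 1026), so x = (K_B − K_A)/(3354 − 1026) = 6658.03/2328 = 2.86 km.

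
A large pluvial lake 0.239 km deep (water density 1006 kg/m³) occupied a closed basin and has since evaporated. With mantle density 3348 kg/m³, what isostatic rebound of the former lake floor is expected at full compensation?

0.0718 km

u = d ρ_w/ρ_m = 0.239 km × 1006/3348 = 0.0718 km.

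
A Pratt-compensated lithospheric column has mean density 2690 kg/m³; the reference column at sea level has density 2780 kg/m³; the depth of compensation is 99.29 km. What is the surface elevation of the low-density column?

ρ_ref D = ρ (D + h) → h = D (ρ_ref − ρ)/ρ.
h = 99.29 km × (2780 − 2690)/2690 = 3.32 km.

3.32 km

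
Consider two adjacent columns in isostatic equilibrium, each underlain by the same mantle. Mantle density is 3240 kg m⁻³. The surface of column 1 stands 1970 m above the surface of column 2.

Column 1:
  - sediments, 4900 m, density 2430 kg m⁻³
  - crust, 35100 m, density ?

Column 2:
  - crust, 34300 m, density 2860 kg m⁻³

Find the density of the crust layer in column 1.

Take the compensation level at the base of the deeper column (depth z_c below the surface of column 1) and equate Σ ρ_i t_i down to z_c; mantle fills any gap and the z_c terms cancel.
Column 1: 4900×2430 + 35100×ρ + (z_c − 40000)×3240
Column 2: 1970×0 + 34300×2860 + (z_c − 1970 − 34300)×3240
The z_c×3240 term appears on both sides and cancels. Collect the known terms of each column as K = Σ(ρt)_known − 3240 × (depth of known layers): K_1 = 11907000 − 3240×40000 = −117693000; K_2 = 98098000 − 3240×(1970 + 34300) = −19416800.
Balance: K_1 + 35100×ρ = K_2, so ρ = (K_2 − K_1)/35100 = 98276200/35100 = 2800 kg m⁻³.

2800 kg m⁻³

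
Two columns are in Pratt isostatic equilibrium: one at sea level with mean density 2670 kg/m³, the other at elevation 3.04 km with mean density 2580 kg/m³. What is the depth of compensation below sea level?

ρ_ref D = ρ (D + h) → D (ρ_ref − ρ) = ρ h.
D = ρ h/(ρ_ref − ρ) = 2580 × 3.04 km/(2670 − 2580) = 87.1 km.

87.1 km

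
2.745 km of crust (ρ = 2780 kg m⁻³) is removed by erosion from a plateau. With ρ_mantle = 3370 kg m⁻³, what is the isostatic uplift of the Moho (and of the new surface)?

Unloading: uplift u = e ρ_c/ρ_m = 2.745 km × 2780/3370 = 2.26 km.

2.26 km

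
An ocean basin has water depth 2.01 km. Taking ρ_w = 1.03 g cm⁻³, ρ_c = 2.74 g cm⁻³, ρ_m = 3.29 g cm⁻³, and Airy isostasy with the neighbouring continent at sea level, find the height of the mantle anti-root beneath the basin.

6.25 km

Isostatic balance requires: replacing crust with seawater at the top is compensated by replacing crust with mantle at the base: d (ρ_c − ρ_w) = a (ρ_m − ρ_c).
a = d (ρ_c − ρ_w)/(ρ_m − ρ_c) = 2.01 km × 1.71/0.55 = 6.25 km.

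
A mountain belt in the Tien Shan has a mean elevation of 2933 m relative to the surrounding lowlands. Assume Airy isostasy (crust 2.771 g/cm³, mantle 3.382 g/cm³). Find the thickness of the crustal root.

13300 m

Balancing pressure at the compensation depth: the weight of the topography is balanced by the buoyancy of the root, ρ_c h = (ρ_m − ρ_c) r.
r = h · ρ_c / (ρ_m − ρ_c) = 2933 m × 2.771 / (3.382 − 2.771) = 13300 m.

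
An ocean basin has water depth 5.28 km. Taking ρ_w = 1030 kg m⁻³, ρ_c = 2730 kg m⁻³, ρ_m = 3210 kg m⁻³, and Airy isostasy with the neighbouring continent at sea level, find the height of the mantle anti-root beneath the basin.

18.7 km

Isostatic balance requires: replacing crust with seawater at the top is compensated by replacing crust with mantle at the base: d (ρ_c − ρ_w) = a (ρ_m − ρ_c).
a = d (ρ_c − ρ_w)/(ρ_m − ρ_c) = 5.28 km × 1700/480 = 18.7 km.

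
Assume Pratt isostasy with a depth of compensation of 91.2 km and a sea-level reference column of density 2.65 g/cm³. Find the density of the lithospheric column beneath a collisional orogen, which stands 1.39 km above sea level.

Pratt balance: ρ_ref D = ρ (D + h).
ρ = ρ_ref D/(D + h) = 2.65 × 91.2 km/(91.2 km + 1.39 km) = 2.61 g/cm³.

2.61 g/cm³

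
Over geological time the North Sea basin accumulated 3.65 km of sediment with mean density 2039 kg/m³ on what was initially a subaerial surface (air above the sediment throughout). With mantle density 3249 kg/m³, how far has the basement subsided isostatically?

Subaerial load: s = t ρ_sed / ρ_m = 3.65 km × 2039/3249 = 2.29 km.

2.29 km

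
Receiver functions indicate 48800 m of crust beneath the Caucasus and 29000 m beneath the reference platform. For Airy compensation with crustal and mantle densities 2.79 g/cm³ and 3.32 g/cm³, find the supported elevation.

3160 m

Excess crust Δ = 48800 m − 29000 m = 19800 m, split between elevation h and root r with h + r = Δ.
Airy balance ρ_c h = (ρ_m − ρ_c) r gives r = h ρ_c/(ρ_m − ρ_c), so h (1 + ρ_c/(ρ_m − ρ_c)) = Δ, i.e. h = Δ (ρ_m − ρ_c)/ρ_m.
h = 19800 m × 0.53/3.32 = 3160 m.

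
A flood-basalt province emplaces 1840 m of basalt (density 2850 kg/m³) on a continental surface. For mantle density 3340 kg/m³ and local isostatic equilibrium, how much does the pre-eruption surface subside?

Subaerial loading: s = t ρ_load / ρ_m.
s = 1840 m × 2850/3340 = 1570 m.

1570 m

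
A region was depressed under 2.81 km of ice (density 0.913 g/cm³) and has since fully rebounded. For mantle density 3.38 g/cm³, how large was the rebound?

0.759 km

Removing the load lets mantle flow back in; uplift u satisfies ρ_ice t = ρ_m u.
u = t ρ_ice/ρ_m = 2.81 km × 0.913/3.38 = 0.759 km.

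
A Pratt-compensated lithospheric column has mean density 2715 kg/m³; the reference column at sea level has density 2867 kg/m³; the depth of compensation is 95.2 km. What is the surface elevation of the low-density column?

ρ_ref D = ρ (D + h) → h = D (ρ_ref − ρ)/ρ.
h = 95.2 km × (2867 − 2715)/2715 = 5.33 km.

5.33 km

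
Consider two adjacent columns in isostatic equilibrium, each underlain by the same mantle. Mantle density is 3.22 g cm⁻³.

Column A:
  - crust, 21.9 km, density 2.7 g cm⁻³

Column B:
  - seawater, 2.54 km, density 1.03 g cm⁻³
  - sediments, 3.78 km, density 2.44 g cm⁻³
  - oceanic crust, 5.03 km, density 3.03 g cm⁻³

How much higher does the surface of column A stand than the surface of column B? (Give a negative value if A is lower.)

0.597 km

For any compensation level in the mantle, the mantle terms cancel and isostasy reduces to e = (Σt_A − Σt_B) − (Σ(ρt)_A − Σ(ρt)_B) / ρ_m.
Σt_A = 21.9 km; Σt_B = 11.35 km; Σ(ρt)_A = 59.13; Σ(ρt)_B = 27.0803 (in km·g cm⁻³).
e = (21.9 − 11.35) − (59.13 − 27.0803) / 3.22 = 0.597 km.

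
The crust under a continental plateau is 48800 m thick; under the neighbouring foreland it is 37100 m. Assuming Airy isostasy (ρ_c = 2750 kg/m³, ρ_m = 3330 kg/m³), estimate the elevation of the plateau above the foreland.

Excess crust Δ = 48800 m − 37100 m = 11700 m, split between elevation h and root r with h + r = Δ.
Airy balance ρ_c h = (ρ_m − ρ_c) r gives r = h ρ_c/(ρ_m − ρ_c), so h (1 + ρ_c/(ρ_m − ρ_c)) = Δ, i.e. h = Δ (ρ_m − ρ_c)/ρ_m.
h = 11700 m × 580/3330 = 2040 m.

2040 m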